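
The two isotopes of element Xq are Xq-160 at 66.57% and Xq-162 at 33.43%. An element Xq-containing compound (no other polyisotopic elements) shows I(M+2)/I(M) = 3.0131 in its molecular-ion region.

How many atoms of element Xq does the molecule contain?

6

The M+2/M ratio from n Xq atoms is n · q/p = n · 0.3343/0.6657.
n = 3.0131 × 0.6657/0.3343 = 6.00 ≈ 6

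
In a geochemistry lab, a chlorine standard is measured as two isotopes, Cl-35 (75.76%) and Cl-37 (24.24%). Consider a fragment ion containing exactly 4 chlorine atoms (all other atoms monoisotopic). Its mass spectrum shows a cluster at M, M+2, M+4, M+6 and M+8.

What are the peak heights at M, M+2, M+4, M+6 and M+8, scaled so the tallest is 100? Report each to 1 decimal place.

78.1 : 100.0 : 48.0 : 10.2 : 0.8

Expanding (0.7576 + 0.2424)^4:
P(M) = 0.7576^4 = 0.329428
P(M+2) = 4 × 0.7576^3 × 0.2424^1 = 0.421612
P(M+4) = 6 × 0.7576^2 × 0.2424^2 = 0.202347
P(M+6) = 4 × 0.7576^1 × 0.2424^3 = 0.043162
P(M+8) = 0.2424^4 = 0.003452
The M+2 peak is largest (0.421612); scaling to 100 gives 78.1 : 100.0 : 48.0 : 10.2 : 0.8.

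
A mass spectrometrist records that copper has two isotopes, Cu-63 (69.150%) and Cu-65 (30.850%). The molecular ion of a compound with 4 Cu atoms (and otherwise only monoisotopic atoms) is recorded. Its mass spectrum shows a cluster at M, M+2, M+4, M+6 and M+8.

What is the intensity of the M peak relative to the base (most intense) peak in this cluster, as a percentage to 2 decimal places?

56.04%

Binomial terms of (0.69150 + 0.30850)^4: M 0.2286, M+2 0.4080, M+4 0.2731, M+6 0.0812, M+8 0.0091 → M+2 is the base peak.
P(M+2) = C(4,1) × 0.69150^3 × 0.30850^1 = 4 × 0.33065611 × 0.3085 = 0.408030 (base)
P(M) = C(4,0) × 0.69150^4 × 0.30850^0 = 1 × 0.2286487 × 1.0000 = 0.228649
Relative intensity = 0.228649 / 0.408030 × 100 = 56.04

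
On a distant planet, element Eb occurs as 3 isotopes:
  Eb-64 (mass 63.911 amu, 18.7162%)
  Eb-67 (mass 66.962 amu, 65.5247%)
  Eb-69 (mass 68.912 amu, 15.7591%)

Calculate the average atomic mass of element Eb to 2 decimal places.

The abundance-weighted mean is 0.187162 × 63.911 + 0.655247 × 66.962 + 0.157591 × 68.912
= 11.9617 + 43.8766 + 10.8599 = 66.6982 amu

66.70 amu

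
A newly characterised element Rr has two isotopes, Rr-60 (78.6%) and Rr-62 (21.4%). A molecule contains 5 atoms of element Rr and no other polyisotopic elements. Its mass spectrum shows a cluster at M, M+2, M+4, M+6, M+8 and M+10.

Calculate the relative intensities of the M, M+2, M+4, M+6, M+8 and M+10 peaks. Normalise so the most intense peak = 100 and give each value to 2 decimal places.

73.46 : 100.00 : 54.45 : 14.83 : 2.02 : 0.11

Expanding (0.786 + 0.214)^5:
P(M) = 0.786^5 = 0.299994
P(M+2) = 5 × 0.786^4 × 0.214^1 = 0.408389
P(M+4) = 10 × 0.786^3 × 0.214^2 = 0.222380
P(M+6) = 10 × 0.786^2 × 0.214^3 = 0.060546
P(M+8) = 5 × 0.786^1 × 0.214^4 = 0.008242
P(M+10) = 0.214^5 = 0.000449
The M+2 peak is largest (0.408389); scaling to 100 gives 73.46 : 100.00 : 54.45 : 14.83 : 2.02 : 0.11.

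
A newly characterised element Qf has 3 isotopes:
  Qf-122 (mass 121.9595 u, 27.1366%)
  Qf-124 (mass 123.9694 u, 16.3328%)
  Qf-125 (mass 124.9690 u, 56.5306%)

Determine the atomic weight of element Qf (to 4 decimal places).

The abundance-weighted mean is 0.271366 × 121.9595 + 0.163328 × 123.9694 + 0.565306 × 124.9690
= 33.09566 + 20.24767 + 70.64573 = 123.98906 u

123.9891 u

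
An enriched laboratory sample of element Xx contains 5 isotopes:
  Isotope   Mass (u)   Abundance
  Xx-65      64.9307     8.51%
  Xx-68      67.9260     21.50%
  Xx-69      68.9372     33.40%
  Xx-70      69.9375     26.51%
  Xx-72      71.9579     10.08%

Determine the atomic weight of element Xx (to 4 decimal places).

Ar = Σ fᵢ·mᵢ = 0.0851 × 64.9307 + 0.2150 × 67.9260 + 0.3340 × 68.9372 + 0.2651 × 69.9375 + 0.1008 × 71.9579
= 5.52560 + 14.60409 + 23.02502 + 18.54043 + 7.25336 = 68.94850 u

68.9485 u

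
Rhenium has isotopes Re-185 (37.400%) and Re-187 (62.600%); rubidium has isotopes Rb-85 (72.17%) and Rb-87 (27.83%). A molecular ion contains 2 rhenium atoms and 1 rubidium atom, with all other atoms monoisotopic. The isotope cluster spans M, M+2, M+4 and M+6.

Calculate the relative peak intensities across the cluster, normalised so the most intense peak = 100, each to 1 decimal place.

24.4 : 91.2 : 100.0 : 26.4

Rhenium pattern (n=2): 0.139876 : 0.468248 : 0.391876
Rubidium pattern (n=1): 0.7217 : 0.2783
Convolve the two distributions (both contribute in 2-u steps):
  M: 0.139876×0.7217 = 0.100949
  M+2: 0.139876×0.2783 + 0.468248×0.7217 = 0.376862
  M+4: 0.468248×0.2783 + 0.391876×0.7217 = 0.413130
  M+6: 0.391876×0.2783 = 0.109059
Scale to base peak (0.413130) = 100: 24.4 : 91.2 : 100.0 : 26.4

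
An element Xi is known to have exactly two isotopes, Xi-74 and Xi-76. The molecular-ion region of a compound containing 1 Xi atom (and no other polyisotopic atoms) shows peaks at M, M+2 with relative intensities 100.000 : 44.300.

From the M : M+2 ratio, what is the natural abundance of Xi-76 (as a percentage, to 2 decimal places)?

30.70%

Let p = fractional abundance of Xi-74. I(M+2)/I(M) = [C(1,1)·p^0·(1−p)] / p^1 = 1·(1−p)/p = 44.300/100.000 = 0.4430
(1−p)/p = 0.4430/1 = 0.4430  ⇒  p = 1/(1 + 0.4430) = 0.6930
Xi-74: 69.30%, Xi-76: 30.70%.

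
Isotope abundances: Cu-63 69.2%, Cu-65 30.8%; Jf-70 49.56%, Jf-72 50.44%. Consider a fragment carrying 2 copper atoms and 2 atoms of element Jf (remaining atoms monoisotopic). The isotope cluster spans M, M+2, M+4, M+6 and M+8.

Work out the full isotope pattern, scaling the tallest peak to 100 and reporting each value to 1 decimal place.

32.8 : 96.1 : 100.0 : 43.5 : 6.7

Copper pattern (n=2): 0.478864 : 0.426272 : 0.094864
Element Jf pattern (n=2): 0.24561936 : 0.49996128 : 0.25441936
Convolve the two distributions (both contribute in 2-u steps):
  M: 0.478864×0.24561936 = 0.117618
  M+2: 0.478864×0.49996128 + 0.426272×0.24561936 = 0.344114
  M+4: 0.478864×0.25441936 + 0.426272×0.49996128 + 0.094864×0.24561936 = 0.358252
  M+6: 0.426272×0.25441936 + 0.094864×0.49996128 = 0.155880
  M+8: 0.094864×0.25441936 = 0.024135
Scale to base peak (0.358252) = 100: 32.8 : 96.1 : 100.0 : 43.5 : 6.7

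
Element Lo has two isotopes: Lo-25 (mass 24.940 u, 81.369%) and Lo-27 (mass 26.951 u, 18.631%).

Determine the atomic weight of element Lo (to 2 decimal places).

25.31 u

Weight each isotope mass by its fractional abundance: 0.81369 × 24.940 + 0.18631 × 26.951
= 20.2934 + 5.0212 = 25.3146 u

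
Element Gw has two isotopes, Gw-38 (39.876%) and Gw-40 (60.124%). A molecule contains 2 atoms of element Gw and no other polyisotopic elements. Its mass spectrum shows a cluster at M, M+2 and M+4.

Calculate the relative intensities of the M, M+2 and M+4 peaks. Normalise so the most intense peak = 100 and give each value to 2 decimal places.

Each Gw atom is independently Gw-38 (p = 0.39876) or Gw-40 (q = 0.60124); the cluster is the binomial expansion (p + q)^2.
P(M) = 0.39876^2 = 0.159010
P(M+2) = 2 × 0.39876^1 × 0.60124^1 = 0.479501
P(M+4) = 0.60124^2 = 0.361490
The M+2 peak is largest (0.479501); scaling to 100 gives 33.16 : 100.00 : 75.39.

33.16 : 100.00 : 75.39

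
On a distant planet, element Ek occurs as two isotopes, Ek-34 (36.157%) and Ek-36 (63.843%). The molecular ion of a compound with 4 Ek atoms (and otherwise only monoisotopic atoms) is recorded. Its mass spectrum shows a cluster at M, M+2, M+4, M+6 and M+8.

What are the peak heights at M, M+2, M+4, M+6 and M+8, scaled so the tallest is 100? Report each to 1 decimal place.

4.5 : 32.1 : 85.0 : 100.0 : 44.1

Each Ek atom is independently Ek-34 (p = 0.36157) or Ek-36 (q = 0.63843); the cluster is the binomial expansion (p + q)^4.
P(M) = 0.36157^4 = 0.017091
P(M+2) = 4 × 0.36157^3 × 0.63843^1 = 0.120712
P(M+4) = 6 × 0.36157^2 × 0.63843^2 = 0.319715
P(M+6) = 4 × 0.36157^1 × 0.63843^3 = 0.376350
P(M+8) = 0.63843^4 = 0.166132
The M+6 peak is largest (0.376350); scaling to 100 gives 4.5 : 32.1 : 85.0 : 100.0 : 44.1.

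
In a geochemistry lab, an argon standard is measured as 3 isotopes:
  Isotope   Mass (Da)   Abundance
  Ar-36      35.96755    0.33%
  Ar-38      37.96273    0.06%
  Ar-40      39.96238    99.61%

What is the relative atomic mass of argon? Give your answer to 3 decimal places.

39.948 Da

Average mass = Σ (abundance × isotope mass) = 0.0033 × 35.96755 + 0.0006 × 37.96273 + 0.9961 × 39.96238
= 0.118693 + 0.022778 + 39.806527 = 39.947998 Da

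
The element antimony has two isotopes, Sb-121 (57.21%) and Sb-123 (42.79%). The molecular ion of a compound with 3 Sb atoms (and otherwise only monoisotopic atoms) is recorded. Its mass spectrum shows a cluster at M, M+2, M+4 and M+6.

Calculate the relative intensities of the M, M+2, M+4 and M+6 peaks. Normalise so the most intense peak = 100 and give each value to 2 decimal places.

Each Sb atom is independently Sb-121 (p = 0.5721) or Sb-123 (q = 0.4279); the cluster is the binomial expansion (p + q)^3.
P(M) = 0.5721^3 = 0.187247
P(M+2) = 3 × 0.5721^2 × 0.4279^1 = 0.420153
P(M+4) = 3 × 0.5721^1 × 0.4279^2 = 0.314252
P(M+6) = 0.4279^3 = 0.078348
The M+2 peak is largest (0.420153); scaling to 100 gives 44.57 : 100.00 : 74.79 : 18.65.

44.57 : 100.00 : 74.79 : 18.65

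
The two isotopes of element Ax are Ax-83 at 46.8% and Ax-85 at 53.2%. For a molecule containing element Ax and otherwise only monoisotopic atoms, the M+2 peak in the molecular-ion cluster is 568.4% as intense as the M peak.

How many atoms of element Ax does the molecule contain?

For n independent Ax atoms, I(M+2)/I(M) = n · (abundance Ax-85) / (abundance Ax-83) = n · 0.532/0.468.
n = 5.684 × 0.468/0.532 = 5.00 ≈ 5

5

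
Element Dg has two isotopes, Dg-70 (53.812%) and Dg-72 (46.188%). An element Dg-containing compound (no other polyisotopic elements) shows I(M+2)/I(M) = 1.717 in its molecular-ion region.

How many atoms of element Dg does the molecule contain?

2

The M+2/M ratio from n Dg atoms is n · q/p = n · 0.46188/0.53812.
n = 1.717 × 0.53812/0.46188 = 2.00 ≈ 2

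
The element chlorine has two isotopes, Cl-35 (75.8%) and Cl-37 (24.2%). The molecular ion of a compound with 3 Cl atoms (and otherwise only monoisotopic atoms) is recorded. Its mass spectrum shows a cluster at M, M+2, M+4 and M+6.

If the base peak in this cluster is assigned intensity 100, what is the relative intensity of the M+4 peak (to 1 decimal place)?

30.6

Binomial terms of (0.758 + 0.242)^3: M 0.4355, M+2 0.4171, M+4 0.1332, M+6 0.0142 → M is the base peak.
P(M) = C(3,0) × 0.758^3 × 0.242^0 = 1 × 0.43551951 × 1.0000 = 0.435520 (base)
P(M+4) = C(3,2) × 0.758^1 × 0.242^2 = 3 × 0.7580 × 0.058564 = 0.133175
Relative intensity = 0.133175 / 0.435520 × 100 = 30.6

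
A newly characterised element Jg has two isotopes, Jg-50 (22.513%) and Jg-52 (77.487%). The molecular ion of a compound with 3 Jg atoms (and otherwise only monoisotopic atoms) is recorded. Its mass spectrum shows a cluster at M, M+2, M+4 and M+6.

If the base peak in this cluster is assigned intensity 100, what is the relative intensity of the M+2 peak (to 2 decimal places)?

(0.22513 + 0.77487)^3 gives M 0.0114, M+2 0.1178, M+4 0.4055, M+6 0.4653; the largest is M+6.
P(M+6) = C(3,3) × 0.22513^0 × 0.77487^3 = 1 × 1.0000 × 0.46525017 = 0.465250 (base)
P(M+2) = C(3,1) × 0.22513^2 × 0.77487^1 = 3 × 0.05068352 × 0.77487 = 0.117819
Relative intensity = 0.117819 / 0.465250 × 100 = 25.32

25.32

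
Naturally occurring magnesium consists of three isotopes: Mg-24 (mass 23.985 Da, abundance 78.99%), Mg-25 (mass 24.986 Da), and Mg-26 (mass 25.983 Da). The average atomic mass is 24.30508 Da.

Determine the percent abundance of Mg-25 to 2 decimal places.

Let x and y be the fractions of Mg-25 and Mg-26. Then x + y = 1 − 0.7899 = 0.2101 and 24.986x + 25.983y = 24.30508 − 0.7899×23.985 = 5.3593285.
Substituting: 24.986x + 25.983(0.2101 − x) = 5.3593285
(24.986 − 25.983)x = -0.0996998  ⇒  x = 0.10000, y = 0.11010
Mg-25: 10.00%, Mg-26: 11.01%.

10.00%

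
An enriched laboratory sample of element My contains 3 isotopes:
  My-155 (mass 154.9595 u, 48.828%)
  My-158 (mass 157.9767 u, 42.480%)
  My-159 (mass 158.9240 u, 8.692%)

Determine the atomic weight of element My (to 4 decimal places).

The abundance-weighted mean is 0.48828 × 154.9595 + 0.42480 × 157.9767 + 0.08692 × 158.9240
= 75.66362 + 67.10850 + 13.81367 = 156.58579 u

156.5858 u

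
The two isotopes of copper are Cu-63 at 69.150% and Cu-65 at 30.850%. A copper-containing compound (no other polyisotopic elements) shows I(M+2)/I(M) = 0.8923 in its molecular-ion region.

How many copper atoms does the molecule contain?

For n independent Cu atoms, I(M+2)/I(M) = n · (abundance Cu-65) / (abundance Cu-63) = n · 0.30850/0.69150.
n = 0.8923 × 0.69150/0.30850 = 2.00 ≈ 2

2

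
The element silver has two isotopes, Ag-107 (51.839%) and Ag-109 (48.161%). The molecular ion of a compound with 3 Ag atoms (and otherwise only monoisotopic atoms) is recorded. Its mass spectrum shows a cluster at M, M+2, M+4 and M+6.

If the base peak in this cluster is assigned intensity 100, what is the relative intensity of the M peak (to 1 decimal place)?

35.9

Binomial terms of (0.51839 + 0.48161)^3: M 0.1393, M+2 0.3883, M+4 0.3607, M+6 0.1117 → M+2 is the base peak.
P(M+2) = C(3,1) × 0.51839^2 × 0.48161^1 = 3 × 0.26872819 × 0.48161 = 0.388267 (base)
P(M) = C(3,0) × 0.51839^3 × 0.48161^0 = 1 × 0.13930601 × 1.0000 = 0.139306
Relative intensity = 0.139306 / 0.388267 × 100 = 35.9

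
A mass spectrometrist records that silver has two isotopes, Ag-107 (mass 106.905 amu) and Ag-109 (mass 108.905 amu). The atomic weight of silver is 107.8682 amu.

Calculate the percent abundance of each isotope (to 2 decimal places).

Writing the weighted mean with unknown fraction x of Ag-107:
106.905·x + 108.905·(1 − x) = 107.8682
(106.905 − 108.905)·x = 107.8682 − 108.905
x = -1.0368 / -2.000 = 0.51840 → 51.84% Ag-107, 48.16% Ag-109.

Ag-107: 51.84%, Ag-109: 48.16%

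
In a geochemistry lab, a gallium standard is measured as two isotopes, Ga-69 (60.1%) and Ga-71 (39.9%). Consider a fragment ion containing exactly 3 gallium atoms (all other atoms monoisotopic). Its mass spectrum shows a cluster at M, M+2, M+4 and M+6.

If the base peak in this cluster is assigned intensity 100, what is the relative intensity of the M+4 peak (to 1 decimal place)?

66.4

Binomial terms of (0.601 + 0.399)^3: M 0.2171, M+2 0.4324, M+4 0.2870, M+6 0.0635 → M+2 is the base peak.
P(M+2) = C(3,1) × 0.601^2 × 0.399^1 = 3 × 0.361201 × 0.3990 = 0.432358 (base)
P(M+4) = C(3,2) × 0.601^1 × 0.399^2 = 3 × 0.6010 × 0.159201 = 0.287039
Relative intensity = 0.287039 / 0.432358 × 100 = 66.4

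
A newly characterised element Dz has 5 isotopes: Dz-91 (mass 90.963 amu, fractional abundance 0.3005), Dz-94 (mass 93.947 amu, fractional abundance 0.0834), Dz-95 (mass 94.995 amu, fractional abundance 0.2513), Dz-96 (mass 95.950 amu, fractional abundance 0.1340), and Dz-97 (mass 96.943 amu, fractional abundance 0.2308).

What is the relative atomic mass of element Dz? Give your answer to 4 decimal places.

94.2735 amu

Ar = Σ fᵢ·mᵢ = 0.3005 × 90.963 + 0.0834 × 93.947 + 0.2513 × 94.995 + 0.1340 × 95.950 + 0.2308 × 96.943
= 27.33438 + 7.83518 + 23.87224 + 12.85730 + 22.37444 = 94.27354 amu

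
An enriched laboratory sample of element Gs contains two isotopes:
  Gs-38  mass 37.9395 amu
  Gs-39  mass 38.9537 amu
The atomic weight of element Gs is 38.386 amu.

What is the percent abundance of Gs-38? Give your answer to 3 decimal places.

Writing the weighted mean with unknown fraction x of Gs-38:
37.9395·x + 38.9537·(1 − x) = 38.386
(37.9395 − 38.9537)·x = 38.386 − 38.9537
x = -0.5677 / -1.0142 = 0.55975 → 55.975% Gs-38, 44.025% Gs-39.

55.975%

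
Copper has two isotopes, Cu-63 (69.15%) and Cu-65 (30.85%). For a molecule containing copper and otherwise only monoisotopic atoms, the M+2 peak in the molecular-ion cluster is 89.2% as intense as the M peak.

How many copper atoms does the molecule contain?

2

For n independent Cu atoms, I(M+2)/I(M) = n · (abundance Cu-65) / (abundance Cu-63) = n · 0.3085/0.6915.
n = 0.892 × 0.6915/0.3085 = 2.00 ≈ 2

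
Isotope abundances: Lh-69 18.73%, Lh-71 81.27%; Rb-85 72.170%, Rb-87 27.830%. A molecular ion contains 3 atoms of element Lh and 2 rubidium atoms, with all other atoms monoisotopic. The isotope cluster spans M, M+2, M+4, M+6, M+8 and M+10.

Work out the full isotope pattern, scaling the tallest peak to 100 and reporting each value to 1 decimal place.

0.8 : 10.8 : 52.4 : 100.0 : 56.1 : 9.6

Element Lh pattern (n=3): 0.00657073 : 0.08553169 : 0.37112444 : 0.53677314
Rubidium pattern (n=2): 0.52085089 : 0.40169822 : 0.07745089
Convolve the two distributions (both contribute in 2-u steps):
  M: 0.00657073×0.52085089 = 0.003422
  M+2: 0.00657073×0.40169822 + 0.08553169×0.52085089 = 0.047189
  M+4: 0.00657073×0.07745089 + 0.08553169×0.40169822 + 0.37112444×0.52085089 = 0.228167
  M+6: 0.08553169×0.07745089 + 0.37112444×0.40169822 + 0.53677314×0.52085089 = 0.435283
  M+8: 0.37112444×0.07745089 + 0.53677314×0.40169822 = 0.244365
  M+10: 0.53677314×0.07745089 = 0.041574
Scale to base peak (0.435283) = 100: 0.8 : 10.8 : 52.4 : 100.0 : 56.1 : 9.6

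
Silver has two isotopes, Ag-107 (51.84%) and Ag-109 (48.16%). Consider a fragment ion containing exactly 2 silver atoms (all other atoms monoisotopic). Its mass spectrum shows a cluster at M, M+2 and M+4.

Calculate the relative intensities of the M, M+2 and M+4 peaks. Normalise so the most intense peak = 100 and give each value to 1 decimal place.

Expanding (0.5184 + 0.4816)^2:
P(M) = 0.5184^2 = 0.268739
P(M+2) = 2 × 0.5184^1 × 0.4816^1 = 0.499323
P(M+4) = 0.4816^2 = 0.231939
The M+2 peak is largest (0.499323); scaling to 100 gives 53.8 : 100.0 : 46.5.

53.8 : 100.0 : 46.5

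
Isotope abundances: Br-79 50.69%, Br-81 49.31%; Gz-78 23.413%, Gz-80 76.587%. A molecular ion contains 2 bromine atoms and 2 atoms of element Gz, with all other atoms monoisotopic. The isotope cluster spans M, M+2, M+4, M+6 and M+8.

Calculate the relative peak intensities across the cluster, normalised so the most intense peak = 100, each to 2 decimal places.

Bromine pattern (n=2): 0.25694761 : 0.49990478 : 0.24314761
Element Gz pattern (n=2): 0.05481686 : 0.35862629 : 0.58655686
Convolve the two distributions (both contribute in 2-u steps):
  M: 0.25694761×0.05481686 = 0.014085
  M+2: 0.25694761×0.35862629 + 0.49990478×0.05481686 = 0.119551
  M+4: 0.25694761×0.58655686 + 0.49990478×0.35862629 + 0.24314761×0.05481686 = 0.343322
  M+6: 0.49990478×0.58655686 + 0.24314761×0.35862629 = 0.380422
  M+8: 0.24314761×0.58655686 = 0.142620
Scale to base peak (0.380422) = 100: 3.70 : 31.43 : 90.25 : 100.00 : 37.49

3.70 : 31.43 : 90.25 : 100.00 : 37.49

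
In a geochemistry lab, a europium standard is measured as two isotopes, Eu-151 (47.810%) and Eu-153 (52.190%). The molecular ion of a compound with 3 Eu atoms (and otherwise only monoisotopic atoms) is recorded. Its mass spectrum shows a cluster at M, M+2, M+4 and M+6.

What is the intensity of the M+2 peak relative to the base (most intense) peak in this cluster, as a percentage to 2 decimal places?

91.61%

Term probabilities: M 0.1093, M+2 0.3579, M+4 0.3907, M+6 0.1422. Base peak = M+4.
P(M+4) = C(3,2) × 0.47810^1 × 0.52190^2 = 3 × 0.4781 × 0.27237961 = 0.390674 (base)
P(M+2) = C(3,1) × 0.47810^2 × 0.52190^1 = 3 × 0.22857961 × 0.5219 = 0.357887
Relative intensity = 0.357887 / 0.390674 × 100 = 91.61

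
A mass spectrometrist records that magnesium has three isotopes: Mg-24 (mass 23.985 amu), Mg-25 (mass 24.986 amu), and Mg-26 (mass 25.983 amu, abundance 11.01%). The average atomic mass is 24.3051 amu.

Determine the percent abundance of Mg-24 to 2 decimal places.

78.99%

The remaining 88.99% is split between Mg-24 (fraction x) and Mg-25 (fraction 0.8899 − x).
Substituting: 23.985x + 24.986(0.8899 − x) = 21.4443717
(23.985 − 24.986)x = -0.7906697  ⇒  x = 0.78988, y = 0.10002
Mg-24: 78.99%, Mg-25: 10.00%.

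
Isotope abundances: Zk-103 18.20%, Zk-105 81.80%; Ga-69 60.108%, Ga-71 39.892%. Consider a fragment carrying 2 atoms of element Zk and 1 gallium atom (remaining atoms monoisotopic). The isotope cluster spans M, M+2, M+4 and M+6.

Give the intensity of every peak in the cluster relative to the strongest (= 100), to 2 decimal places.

Element Zk pattern (n=2): 0.033124 : 0.297752 : 0.669124
Gallium pattern (n=1): 0.60108 : 0.39892
Convolve the two distributions (both contribute in 2-u steps):
  M: 0.033124×0.60108 = 0.019910
  M+2: 0.033124×0.39892 + 0.297752×0.60108 = 0.192187
  M+4: 0.297752×0.39892 + 0.669124×0.60108 = 0.520976
  M+6: 0.669124×0.39892 = 0.266927
Scale to base peak (0.520976) = 100: 3.82 : 36.89 : 100.00 : 51.24

3.82 : 36.89 : 100.00 : 51.24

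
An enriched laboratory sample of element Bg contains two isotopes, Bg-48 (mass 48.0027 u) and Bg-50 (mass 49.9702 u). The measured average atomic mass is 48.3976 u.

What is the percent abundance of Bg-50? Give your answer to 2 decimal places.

20.07%

With x = fraction of Bg-48 (so Bg-50 is 1 − x):
48.0027·x + 49.9702·(1 − x) = 48.3976
(48.0027 − 49.9702)·x = 48.3976 − 49.9702
x = -1.5726 / -1.9675 = 0.79929 → 79.93% Bg-48, 20.07% Bg-50.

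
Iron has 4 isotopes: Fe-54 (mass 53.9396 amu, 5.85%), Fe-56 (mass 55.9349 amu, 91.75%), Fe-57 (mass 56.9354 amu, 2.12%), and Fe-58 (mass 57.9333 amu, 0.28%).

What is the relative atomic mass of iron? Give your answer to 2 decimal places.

55.84 amu

Average mass = Σ (abundance × isotope mass) = 0.0585 × 53.9396 + 0.9175 × 55.9349 + 0.0212 × 56.9354 + 0.0028 × 57.9333
= 3.15547 + 51.32027 + 1.20703 + 0.16221 = 55.84498 amu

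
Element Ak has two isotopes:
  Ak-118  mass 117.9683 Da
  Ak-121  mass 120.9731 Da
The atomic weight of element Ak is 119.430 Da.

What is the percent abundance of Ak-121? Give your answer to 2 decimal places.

Writing the weighted mean with unknown fraction x of Ak-118:
117.9683·x + 120.9731·(1 − x) = 119.430
(117.9683 − 120.9731)·x = 119.430 − 120.9731
x = -1.5431 / -3.0048 = 0.51354 → 51.35% Ak-118, 48.65% Ak-121.

48.65%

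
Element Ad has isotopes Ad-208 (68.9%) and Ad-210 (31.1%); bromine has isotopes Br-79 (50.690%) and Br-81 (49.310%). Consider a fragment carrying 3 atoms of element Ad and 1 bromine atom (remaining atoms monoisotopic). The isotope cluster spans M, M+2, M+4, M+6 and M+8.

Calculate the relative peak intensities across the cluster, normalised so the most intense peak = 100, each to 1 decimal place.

43.0 : 100.0 : 82.9 : 29.5 : 3.8

Element Ad pattern (n=3): 0.32708277 : 0.44291469 : 0.19992231 : 0.03008023
Bromine pattern (n=1): 0.5069 : 0.4931
Convolve the two distributions (both contribute in 2-u steps):
  M: 0.32708277×0.5069 = 0.165798
  M+2: 0.32708277×0.4931 + 0.44291469×0.5069 = 0.385798
  M+4: 0.44291469×0.4931 + 0.19992231×0.5069 = 0.319742
  M+6: 0.19992231×0.4931 + 0.03008023×0.5069 = 0.113829
  M+8: 0.03008023×0.4931 = 0.014833
Scale to base peak (0.385798) = 100: 43.0 : 100.0 : 82.9 : 29.5 : 3.8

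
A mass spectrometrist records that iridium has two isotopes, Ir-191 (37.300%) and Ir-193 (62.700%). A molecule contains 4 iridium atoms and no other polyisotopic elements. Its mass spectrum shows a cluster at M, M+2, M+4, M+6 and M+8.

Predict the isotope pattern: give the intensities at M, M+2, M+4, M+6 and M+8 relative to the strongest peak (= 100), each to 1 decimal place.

5.3 : 35.4 : 89.2 : 100.0 : 42.0

The 4 Ir atoms are independent, so intensities follow the terms of (0.37300 + 0.62700)^4.
P(M) = 0.37300^4 = 0.019357
P(M+2) = 4 × 0.37300^3 × 0.62700^1 = 0.130153
P(M+4) = 6 × 0.37300^2 × 0.62700^2 = 0.328174
P(M+6) = 4 × 0.37300^1 × 0.62700^3 = 0.367766
P(M+8) = 0.62700^4 = 0.154550
The M+6 peak is largest (0.367766); scaling to 100 gives 5.3 : 35.4 : 89.2 : 100.0 : 42.0.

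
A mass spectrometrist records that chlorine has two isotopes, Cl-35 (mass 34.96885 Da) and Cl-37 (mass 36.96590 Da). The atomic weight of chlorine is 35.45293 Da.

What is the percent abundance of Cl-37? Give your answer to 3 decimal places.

24.240%

With x = fraction of Cl-35 (so Cl-37 is 1 − x):
34.96885·x + 36.96590·(1 − x) = 35.45293
(34.96885 − 36.96590)·x = 35.45293 − 36.96590
x = -1.51297 / -1.99705 = 0.75760 → 75.760% Cl-35, 24.240% Cl-37.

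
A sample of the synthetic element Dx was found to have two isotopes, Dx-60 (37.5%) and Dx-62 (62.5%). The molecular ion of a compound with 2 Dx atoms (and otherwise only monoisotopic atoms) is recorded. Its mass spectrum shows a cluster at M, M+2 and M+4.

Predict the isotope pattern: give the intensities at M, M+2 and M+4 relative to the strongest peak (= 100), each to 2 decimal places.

30.00 : 100.00 : 83.33

The 2 Dx atoms are independent, so intensities follow the terms of (0.375 + 0.625)^2.
P(M) = 0.375^2 = 0.140625
P(M+2) = 2 × 0.375^1 × 0.625^1 = 0.468750
P(M+4) = 0.625^2 = 0.390625
The M+2 peak is largest (0.468750); scaling to 100 gives 30.00 : 100.00 : 83.33.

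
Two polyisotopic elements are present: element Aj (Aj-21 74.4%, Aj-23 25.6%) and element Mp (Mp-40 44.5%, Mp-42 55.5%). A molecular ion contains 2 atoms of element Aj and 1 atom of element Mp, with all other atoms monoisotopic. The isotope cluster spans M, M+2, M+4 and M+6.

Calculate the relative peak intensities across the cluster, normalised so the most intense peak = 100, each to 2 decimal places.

Element Aj pattern (n=2): 0.553536 : 0.380928 : 0.065536
Element Mp pattern (n=1): 0.4450 : 0.5550
Convolve the two distributions (both contribute in 2-u steps):
  M: 0.553536×0.4450 = 0.246324
  M+2: 0.553536×0.5550 + 0.380928×0.4450 = 0.476725
  M+4: 0.380928×0.5550 + 0.065536×0.4450 = 0.240579
  M+6: 0.065536×0.5550 = 0.036372
Scale to base peak (0.476725) = 100: 51.67 : 100.00 : 50.46 : 7.63

51.67 : 100.00 : 50.46 : 7.63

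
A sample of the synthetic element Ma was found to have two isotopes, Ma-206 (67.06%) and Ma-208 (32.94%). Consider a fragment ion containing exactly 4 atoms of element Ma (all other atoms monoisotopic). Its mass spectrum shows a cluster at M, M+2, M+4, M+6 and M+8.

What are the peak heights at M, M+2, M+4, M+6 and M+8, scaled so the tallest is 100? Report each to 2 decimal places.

50.90 : 100.00 : 73.68 : 24.13 : 2.96

The 4 Ma atoms are independent, so intensities follow the terms of (0.6706 + 0.3294)^4.
P(M) = 0.6706^4 = 0.202234
P(M+2) = 4 × 0.6706^3 × 0.3294^1 = 0.397351
P(M+4) = 6 × 0.6706^2 × 0.3294^2 = 0.292769
P(M+6) = 4 × 0.6706^1 × 0.3294^3 = 0.095873
P(M+8) = 0.3294^4 = 0.011773
The M+2 peak is largest (0.397351); scaling to 100 gives 50.90 : 100.00 : 73.68 : 24.13 : 2.96.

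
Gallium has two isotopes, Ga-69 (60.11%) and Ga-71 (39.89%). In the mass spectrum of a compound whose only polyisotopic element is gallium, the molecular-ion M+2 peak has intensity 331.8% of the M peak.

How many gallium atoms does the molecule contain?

5

With n Ga atoms, P(M+2)/P(M) = C(n,1)·p^(n−1)q / p^n = n·q/p = n · 0.3989/0.6011.
n = 3.318 × 0.6011/0.3989 = 5.00 ≈ 5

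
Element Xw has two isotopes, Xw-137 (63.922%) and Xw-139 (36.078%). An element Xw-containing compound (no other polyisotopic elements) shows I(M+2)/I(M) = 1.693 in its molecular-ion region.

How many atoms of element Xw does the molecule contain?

The M+2/M ratio from n Xw atoms is n · q/p = n · 0.36078/0.63922.
n = 1.693 × 0.63922/0.36078 = 3.00 ≈ 3

3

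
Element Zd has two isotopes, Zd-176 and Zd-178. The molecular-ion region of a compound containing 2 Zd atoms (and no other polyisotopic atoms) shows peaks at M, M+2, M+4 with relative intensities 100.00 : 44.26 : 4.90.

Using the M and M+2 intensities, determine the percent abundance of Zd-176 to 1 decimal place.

If p is the fraction of Zd that is Zd-176, then I(M+2)/I(M) = [C(2,1)·p^1·(1−p)] / p^2 = 2·(1−p)/p = 44.26/100.00 = 0.4426
(1−p)/p = 0.4426/2 = 0.2213  ⇒  p = 1/(1 + 0.2213) = 0.8188
Zd-176: 81.9%, Zd-178: 18.1%.

81.9%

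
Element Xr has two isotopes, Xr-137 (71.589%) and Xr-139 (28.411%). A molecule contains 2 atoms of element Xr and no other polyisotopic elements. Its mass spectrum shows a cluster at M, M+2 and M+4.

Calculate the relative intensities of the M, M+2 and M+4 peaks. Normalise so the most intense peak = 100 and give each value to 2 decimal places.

The 2 Xr atoms are independent, so intensities follow the terms of (0.71589 + 0.28411)^2.
P(M) = 0.71589^2 = 0.512498
P(M+2) = 2 × 0.71589^1 × 0.28411^1 = 0.406783
P(M+4) = 0.28411^2 = 0.080718
The M peak is largest (0.512498); scaling to 100 gives 100.00 : 79.37 : 15.75.

100.00 : 79.37 : 15.75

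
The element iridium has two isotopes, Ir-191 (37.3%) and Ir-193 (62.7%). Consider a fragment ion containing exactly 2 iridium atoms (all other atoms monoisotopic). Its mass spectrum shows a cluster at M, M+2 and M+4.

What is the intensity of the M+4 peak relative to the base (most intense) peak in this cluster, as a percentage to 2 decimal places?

Binomial terms of (0.373 + 0.627)^2: M 0.1391, M+2 0.4677, M+4 0.3931 → M+2 is the base peak.
P(M+2) = C(2,1) × 0.373^1 × 0.627^1 = 2 × 0.3730 × 0.6270 = 0.467742 (base)
P(M+4) = C(2,2) × 0.373^0 × 0.627^2 = 1 × 1.0000 × 0.393129 = 0.393129
Relative intensity = 0.393129 / 0.467742 × 100 = 84.05

84.05%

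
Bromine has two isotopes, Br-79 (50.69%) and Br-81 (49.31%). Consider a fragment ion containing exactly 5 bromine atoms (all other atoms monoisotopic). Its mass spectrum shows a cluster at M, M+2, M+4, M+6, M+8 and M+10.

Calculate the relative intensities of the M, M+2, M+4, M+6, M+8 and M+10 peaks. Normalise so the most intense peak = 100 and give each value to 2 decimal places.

10.57 : 51.40 : 100.00 : 97.28 : 47.31 : 9.21

Each Br atom is independently Br-79 (p = 0.5069) or Br-81 (q = 0.4931); the cluster is the binomial expansion (p + q)^5.
P(M) = 0.5069^5 = 0.033467
P(M+2) = 5 × 0.5069^4 × 0.4931^1 = 0.162777
P(M+4) = 10 × 0.5069^3 × 0.4931^2 = 0.316692
P(M+6) = 10 × 0.5069^2 × 0.4931^3 = 0.308070
P(M+8) = 5 × 0.5069^1 × 0.4931^4 = 0.149842
P(M+10) = 0.4931^5 = 0.029152
The M+4 peak is largest (0.316692); scaling to 100 gives 10.57 : 51.40 : 100.00 : 97.28 : 47.31 : 9.21.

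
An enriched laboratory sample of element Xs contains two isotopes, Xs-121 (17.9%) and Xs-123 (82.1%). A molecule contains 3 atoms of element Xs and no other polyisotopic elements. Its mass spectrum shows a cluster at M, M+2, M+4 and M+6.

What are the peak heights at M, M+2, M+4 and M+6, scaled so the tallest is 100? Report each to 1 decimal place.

1.0 : 14.3 : 65.4 : 100.0

The 3 Xs atoms are independent, so intensities follow the terms of (0.179 + 0.821)^3.
P(M) = 0.179^3 = 0.005735
P(M+2) = 3 × 0.179^2 × 0.821^1 = 0.078917
P(M+4) = 3 × 0.179^1 × 0.821^2 = 0.361960
P(M+6) = 0.821^3 = 0.553388
The M+6 peak is largest (0.553388); scaling to 100 gives 1.0 : 14.3 : 65.4 : 100.0.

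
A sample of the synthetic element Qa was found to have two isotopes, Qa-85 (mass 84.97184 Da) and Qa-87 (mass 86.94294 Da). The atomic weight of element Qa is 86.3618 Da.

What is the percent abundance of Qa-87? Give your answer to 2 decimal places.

Writing the weighted mean with unknown fraction x of Qa-85:
84.97184·x + 86.94294·(1 − x) = 86.3618
(84.97184 − 86.94294)·x = 86.3618 − 86.94294
x = -0.58114 / -1.97110 = 0.29483 → 29.48% Qa-85, 70.52% Qa-87.

70.52%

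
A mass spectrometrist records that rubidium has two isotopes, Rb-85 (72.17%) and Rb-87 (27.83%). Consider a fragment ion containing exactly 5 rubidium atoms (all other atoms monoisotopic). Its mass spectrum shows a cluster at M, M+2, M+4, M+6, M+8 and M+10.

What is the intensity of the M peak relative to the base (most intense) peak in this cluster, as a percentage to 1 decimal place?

(0.7217 + 0.2783)^5 gives M 0.1958, M+2 0.3775, M+4 0.2911, M+6 0.1123, M+8 0.0216, M+10 0.0017; the largest is M+2.
P(M+2) = C(5,1) × 0.7217^4 × 0.2783^1 = 5 × 0.27128565 × 0.2783 = 0.377494 (base)
P(M) = C(5,0) × 0.7217^5 × 0.2783^0 = 1 × 0.19578685 × 1.0000 = 0.195787
Relative intensity = 0.195787 / 0.377494 × 100 = 51.9

51.9%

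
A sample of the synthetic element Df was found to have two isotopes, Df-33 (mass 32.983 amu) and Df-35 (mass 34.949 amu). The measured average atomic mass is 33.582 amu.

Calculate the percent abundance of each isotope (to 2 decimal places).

Df-33: 69.53%, Df-35: 30.47%

Let x be the fractional abundance of Df-33; then Df-35 has abundance 1 − x.
32.983·x + 34.949·(1 − x) = 33.582
(32.983 − 34.949)·x = 33.582 − 34.949
x = -1.367 / -1.966 = 0.69532 → 69.53% Df-33, 30.47% Df-35.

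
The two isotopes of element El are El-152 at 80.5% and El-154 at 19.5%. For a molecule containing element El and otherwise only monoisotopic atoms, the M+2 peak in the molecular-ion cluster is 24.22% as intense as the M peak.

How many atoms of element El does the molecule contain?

1

With n El atoms, P(M+2)/P(M) = C(n,1)·p^(n−1)q / p^n = n·q/p = n · 0.195/0.805.
n = 0.2422 × 0.805/0.195 = 1.00 ≈ 1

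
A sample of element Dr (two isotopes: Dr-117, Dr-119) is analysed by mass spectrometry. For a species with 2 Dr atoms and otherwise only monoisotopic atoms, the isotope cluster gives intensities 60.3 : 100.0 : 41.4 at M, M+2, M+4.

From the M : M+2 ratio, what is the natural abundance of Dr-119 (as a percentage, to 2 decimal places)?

Let p = fractional abundance of Dr-117. I(M+2)/I(M) = [C(2,1)·p^1·(1−p)] / p^2 = 2·(1−p)/p = 100.0/60.3 = 1.6584
(1−p)/p = 1.6584/2 = 0.8292  ⇒  p = 1/(1 + 0.8292) = 0.5467
Dr-117: 54.67%, Dr-119: 45.33%.

45.33%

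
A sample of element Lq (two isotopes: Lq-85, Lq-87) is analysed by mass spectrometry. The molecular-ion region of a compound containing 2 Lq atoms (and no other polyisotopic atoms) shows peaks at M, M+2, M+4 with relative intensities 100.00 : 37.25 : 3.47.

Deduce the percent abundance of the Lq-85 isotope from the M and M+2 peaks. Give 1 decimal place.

84.3%

Let p = fractional abundance of Lq-85. I(M+2)/I(M) = [C(2,1)·p^1·(1−p)] / p^2 = 2·(1−p)/p = 37.25/100.00 = 0.3725
(1−p)/p = 0.3725/2 = 0.1862  ⇒  p = 1/(1 + 0.1862) = 0.8430
Lq-85: 84.3%, Lq-87: 15.7%.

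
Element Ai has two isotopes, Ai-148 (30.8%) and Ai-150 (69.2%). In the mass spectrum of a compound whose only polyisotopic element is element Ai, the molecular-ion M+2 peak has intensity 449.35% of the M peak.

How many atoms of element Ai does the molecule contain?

2

The M+2/M ratio from n Ai atoms is n · q/p = n · 0.692/0.308.
n = 4.4935 × 0.308/0.692 = 2.00 ≈ 2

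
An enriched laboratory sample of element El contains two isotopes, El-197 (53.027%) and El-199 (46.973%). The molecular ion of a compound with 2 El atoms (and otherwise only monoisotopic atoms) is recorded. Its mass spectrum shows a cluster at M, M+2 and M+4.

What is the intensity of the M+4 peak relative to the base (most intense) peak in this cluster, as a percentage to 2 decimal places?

Binomial terms of (0.53027 + 0.46973)^2: M 0.2812, M+2 0.4982, M+4 0.2206 → M+2 is the base peak.
P(M+2) = C(2,1) × 0.53027^1 × 0.46973^1 = 2 × 0.53027 × 0.46973 = 0.498167 (base)
P(M+4) = C(2,2) × 0.53027^0 × 0.46973^2 = 1 × 1.0000 × 0.22064627 = 0.220646
Relative intensity = 0.220646 / 0.498167 × 100 = 44.29

44.29%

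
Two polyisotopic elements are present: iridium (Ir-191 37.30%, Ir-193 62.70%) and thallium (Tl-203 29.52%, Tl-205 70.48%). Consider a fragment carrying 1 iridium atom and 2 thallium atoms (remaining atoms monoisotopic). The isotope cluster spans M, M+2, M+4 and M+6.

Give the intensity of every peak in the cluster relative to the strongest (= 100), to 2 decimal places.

Iridium pattern (n=1): 0.3730 : 0.6270
Thallium pattern (n=2): 0.08714304 : 0.41611392 : 0.49674304
Convolve the two distributions (both contribute in 2-u steps):
  M: 0.3730×0.08714304 = 0.032504
  M+2: 0.3730×0.41611392 + 0.6270×0.08714304 = 0.209849
  M+4: 0.3730×0.49674304 + 0.6270×0.41611392 = 0.446189
  M+6: 0.6270×0.49674304 = 0.311458
Scale to base peak (0.446189) = 100: 7.28 : 47.03 : 100.00 : 69.80

7.28 : 47.03 : 100.00 : 69.80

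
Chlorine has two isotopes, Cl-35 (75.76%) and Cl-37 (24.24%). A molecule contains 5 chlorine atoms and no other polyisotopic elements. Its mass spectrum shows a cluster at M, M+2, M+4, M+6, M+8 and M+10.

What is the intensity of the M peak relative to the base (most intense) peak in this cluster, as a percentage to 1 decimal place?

62.5%

Term probabilities: M 0.2496, M+2 0.3993, M+4 0.2555, M+6 0.0817, M+8 0.0131, M+10 0.0008. Base peak = M+2.
P(M+2) = C(5,1) × 0.7576^4 × 0.2424^1 = 5 × 0.32942751 × 0.2424 = 0.399266 (base)
P(M) = C(5,0) × 0.7576^5 × 0.2424^0 = 1 × 0.24957428 × 1.0000 = 0.249574
Relative intensity = 0.249574 / 0.399266 × 100 = 62.5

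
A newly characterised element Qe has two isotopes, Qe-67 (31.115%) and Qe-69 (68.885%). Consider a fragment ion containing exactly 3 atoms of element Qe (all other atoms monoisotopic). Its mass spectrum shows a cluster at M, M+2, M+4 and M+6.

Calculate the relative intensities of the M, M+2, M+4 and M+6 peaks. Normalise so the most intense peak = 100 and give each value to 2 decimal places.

Each Qe atom is independently Qe-67 (p = 0.31115) or Qe-69 (q = 0.68885); the cluster is the binomial expansion (p + q)^3.
P(M) = 0.31115^3 = 0.030124
P(M+2) = 3 × 0.31115^2 × 0.68885^1 = 0.200072
P(M+4) = 3 × 0.31115^1 × 0.68885^2 = 0.442935
P(M+6) = 0.68885^3 = 0.326869
The M+4 peak is largest (0.442935); scaling to 100 gives 6.80 : 45.17 : 100.00 : 73.80.

6.80 : 45.17 : 100.00 : 73.80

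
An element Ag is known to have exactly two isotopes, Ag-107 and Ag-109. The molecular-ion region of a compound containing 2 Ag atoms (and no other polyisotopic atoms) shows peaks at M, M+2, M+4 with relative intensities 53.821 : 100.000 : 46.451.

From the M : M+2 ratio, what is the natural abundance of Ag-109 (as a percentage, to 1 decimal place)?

Write p for the Ag-107 fraction. I(M+2)/I(M) = [C(2,1)·p^1·(1−p)] / p^2 = 2·(1−p)/p = 100.000/53.821 = 1.8580
(1−p)/p = 1.8580/2 = 0.9290  ⇒  p = 1/(1 + 0.9290) = 0.5184
Ag-107: 51.8%, Ag-109: 48.2%.

48.2%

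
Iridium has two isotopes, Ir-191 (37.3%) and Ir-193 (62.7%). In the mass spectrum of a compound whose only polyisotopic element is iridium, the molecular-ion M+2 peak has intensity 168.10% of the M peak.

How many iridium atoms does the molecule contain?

With n Ir atoms, P(M+2)/P(M) = C(n,1)·p^(n−1)q / p^n = n·q/p = n · 0.627/0.373.
n = 1.6810 × 0.373/0.627 = 1.00 ≈ 1

1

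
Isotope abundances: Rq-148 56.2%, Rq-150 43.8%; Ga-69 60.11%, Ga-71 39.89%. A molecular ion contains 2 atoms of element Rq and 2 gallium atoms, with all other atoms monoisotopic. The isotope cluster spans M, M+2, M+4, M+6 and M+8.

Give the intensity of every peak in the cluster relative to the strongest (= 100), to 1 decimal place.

Element Rq pattern (n=2): 0.315844 : 0.492312 : 0.191844
Gallium pattern (n=2): 0.36132121 : 0.47955758 : 0.15912121
Convolve the two distributions (both contribute in 2-u steps):
  M: 0.315844×0.36132121 = 0.114121
  M+2: 0.315844×0.47955758 + 0.492312×0.36132121 = 0.329348
  M+4: 0.315844×0.15912121 + 0.492312×0.47955758 + 0.191844×0.36132121 = 0.355667
  M+6: 0.492312×0.15912121 + 0.191844×0.47955758 = 0.170338
  M+8: 0.191844×0.15912121 = 0.030526
Scale to base peak (0.355667) = 100: 32.1 : 92.6 : 100.0 : 47.9 : 8.6

32.1 : 92.6 : 100.0 : 47.9 : 8.6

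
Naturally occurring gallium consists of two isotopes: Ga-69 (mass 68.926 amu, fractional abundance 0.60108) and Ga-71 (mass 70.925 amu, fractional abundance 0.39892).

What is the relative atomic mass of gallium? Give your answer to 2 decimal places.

69.72 amu

The abundance-weighted mean is 0.60108 × 68.926 + 0.39892 × 70.925
= 41.4300 + 28.2934 = 69.7234 amu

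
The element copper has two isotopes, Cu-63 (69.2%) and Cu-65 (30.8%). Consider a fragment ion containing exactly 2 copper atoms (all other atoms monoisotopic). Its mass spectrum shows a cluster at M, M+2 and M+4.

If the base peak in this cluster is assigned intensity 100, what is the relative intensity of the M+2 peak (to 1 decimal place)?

Binomial terms of (0.692 + 0.308)^2: M 0.4789, M+2 0.4263, M+4 0.0949 → M is the base peak.
P(M) = C(2,0) × 0.692^2 × 0.308^0 = 1 × 0.478864 × 1.0000 = 0.478864 (base)
P(M+2) = C(2,1) × 0.692^1 × 0.308^1 = 2 × 0.6920 × 0.3080 = 0.426272
Relative intensity = 0.426272 / 0.478864 × 100 = 89.0

89.0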